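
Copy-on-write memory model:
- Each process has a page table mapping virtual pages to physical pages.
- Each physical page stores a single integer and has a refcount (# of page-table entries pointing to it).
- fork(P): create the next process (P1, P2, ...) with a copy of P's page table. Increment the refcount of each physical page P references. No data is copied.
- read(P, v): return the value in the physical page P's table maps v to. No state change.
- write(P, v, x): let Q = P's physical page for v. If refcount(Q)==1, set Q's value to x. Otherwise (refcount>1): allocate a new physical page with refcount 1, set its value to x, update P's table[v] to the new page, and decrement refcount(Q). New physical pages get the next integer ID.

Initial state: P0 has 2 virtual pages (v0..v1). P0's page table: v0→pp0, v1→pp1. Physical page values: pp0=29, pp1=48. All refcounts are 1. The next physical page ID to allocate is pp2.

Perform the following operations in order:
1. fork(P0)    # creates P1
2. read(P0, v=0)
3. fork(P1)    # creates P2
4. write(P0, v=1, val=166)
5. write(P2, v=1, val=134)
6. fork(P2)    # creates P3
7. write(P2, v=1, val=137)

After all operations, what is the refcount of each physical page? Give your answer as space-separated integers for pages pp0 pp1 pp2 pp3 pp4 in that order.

Answer: 4 1 1 1 1

Derivation:
Op 1: fork(P0) -> P1. 2 ppages; refcounts: pp0:2 pp1:2
Op 2: read(P0, v0) -> 29. No state change.
Op 3: fork(P1) -> P2. 2 ppages; refcounts: pp0:3 pp1:3
Op 4: write(P0, v1, 166). refcount(pp1)=3>1 -> COPY to pp2. 3 ppages; refcounts: pp0:3 pp1:2 pp2:1
Op 5: write(P2, v1, 134). refcount(pp1)=2>1 -> COPY to pp3. 4 ppages; refcounts: pp0:3 pp1:1 pp2:1 pp3:1
Op 6: fork(P2) -> P3. 4 ppages; refcounts: pp0:4 pp1:1 pp2:1 pp3:2
Op 7: write(P2, v1, 137). refcount(pp3)=2>1 -> COPY to pp4. 5 ppages; refcounts: pp0:4 pp1:1 pp2:1 pp3:1 pp4:1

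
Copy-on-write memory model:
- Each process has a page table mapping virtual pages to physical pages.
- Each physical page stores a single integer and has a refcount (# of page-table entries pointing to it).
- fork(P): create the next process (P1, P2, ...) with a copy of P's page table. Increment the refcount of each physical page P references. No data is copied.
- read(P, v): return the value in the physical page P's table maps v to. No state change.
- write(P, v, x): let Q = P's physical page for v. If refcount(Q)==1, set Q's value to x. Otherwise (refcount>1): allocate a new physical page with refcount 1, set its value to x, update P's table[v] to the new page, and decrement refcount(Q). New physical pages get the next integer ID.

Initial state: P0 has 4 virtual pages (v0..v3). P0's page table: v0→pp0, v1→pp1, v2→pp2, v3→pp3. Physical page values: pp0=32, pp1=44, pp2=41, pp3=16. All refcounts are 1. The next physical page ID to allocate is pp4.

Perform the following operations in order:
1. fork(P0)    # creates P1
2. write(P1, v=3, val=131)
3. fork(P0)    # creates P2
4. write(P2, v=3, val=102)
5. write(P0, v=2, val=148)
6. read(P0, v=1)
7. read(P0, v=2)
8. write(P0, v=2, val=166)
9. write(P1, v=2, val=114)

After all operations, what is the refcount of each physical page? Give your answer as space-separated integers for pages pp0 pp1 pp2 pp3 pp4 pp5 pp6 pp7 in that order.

Op 1: fork(P0) -> P1. 4 ppages; refcounts: pp0:2 pp1:2 pp2:2 pp3:2
Op 2: write(P1, v3, 131). refcount(pp3)=2>1 -> COPY to pp4. 5 ppages; refcounts: pp0:2 pp1:2 pp2:2 pp3:1 pp4:1
Op 3: fork(P0) -> P2. 5 ppages; refcounts: pp0:3 pp1:3 pp2:3 pp3:2 pp4:1
Op 4: write(P2, v3, 102). refcount(pp3)=2>1 -> COPY to pp5. 6 ppages; refcounts: pp0:3 pp1:3 pp2:3 pp3:1 pp4:1 pp5:1
Op 5: write(P0, v2, 148). refcount(pp2)=3>1 -> COPY to pp6. 7 ppages; refcounts: pp0:3 pp1:3 pp2:2 pp3:1 pp4:1 pp5:1 pp6:1
Op 6: read(P0, v1) -> 44. No state change.
Op 7: read(P0, v2) -> 148. No state change.
Op 8: write(P0, v2, 166). refcount(pp6)=1 -> write in place. 7 ppages; refcounts: pp0:3 pp1:3 pp2:2 pp3:1 pp4:1 pp5:1 pp6:1
Op 9: write(P1, v2, 114). refcount(pp2)=2>1 -> COPY to pp7. 8 ppages; refcounts: pp0:3 pp1:3 pp2:1 pp3:1 pp4:1 pp5:1 pp6:1 pp7:1

Answer: 3 3 1 1 1 1 1 1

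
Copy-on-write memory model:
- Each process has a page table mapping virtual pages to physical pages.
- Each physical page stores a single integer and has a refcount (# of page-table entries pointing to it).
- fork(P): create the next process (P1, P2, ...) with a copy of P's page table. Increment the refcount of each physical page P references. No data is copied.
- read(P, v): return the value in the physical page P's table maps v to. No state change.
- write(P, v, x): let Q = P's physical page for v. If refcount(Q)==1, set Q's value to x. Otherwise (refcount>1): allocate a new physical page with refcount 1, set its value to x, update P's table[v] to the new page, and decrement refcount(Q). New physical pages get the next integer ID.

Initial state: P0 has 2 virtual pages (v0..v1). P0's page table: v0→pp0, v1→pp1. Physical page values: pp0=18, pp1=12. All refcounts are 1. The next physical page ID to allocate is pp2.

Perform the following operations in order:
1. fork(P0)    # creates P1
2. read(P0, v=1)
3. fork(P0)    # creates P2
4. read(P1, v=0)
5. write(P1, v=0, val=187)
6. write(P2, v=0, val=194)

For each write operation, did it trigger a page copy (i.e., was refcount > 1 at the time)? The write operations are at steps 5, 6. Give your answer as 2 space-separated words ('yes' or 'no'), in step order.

Op 1: fork(P0) -> P1. 2 ppages; refcounts: pp0:2 pp1:2
Op 2: read(P0, v1) -> 12. No state change.
Op 3: fork(P0) -> P2. 2 ppages; refcounts: pp0:3 pp1:3
Op 4: read(P1, v0) -> 18. No state change.
Op 5: write(P1, v0, 187). refcount(pp0)=3>1 -> COPY to pp2. 3 ppages; refcounts: pp0:2 pp1:3 pp2:1
Op 6: write(P2, v0, 194). refcount(pp0)=2>1 -> COPY to pp3. 4 ppages; refcounts: pp0:1 pp1:3 pp2:1 pp3:1

yes yes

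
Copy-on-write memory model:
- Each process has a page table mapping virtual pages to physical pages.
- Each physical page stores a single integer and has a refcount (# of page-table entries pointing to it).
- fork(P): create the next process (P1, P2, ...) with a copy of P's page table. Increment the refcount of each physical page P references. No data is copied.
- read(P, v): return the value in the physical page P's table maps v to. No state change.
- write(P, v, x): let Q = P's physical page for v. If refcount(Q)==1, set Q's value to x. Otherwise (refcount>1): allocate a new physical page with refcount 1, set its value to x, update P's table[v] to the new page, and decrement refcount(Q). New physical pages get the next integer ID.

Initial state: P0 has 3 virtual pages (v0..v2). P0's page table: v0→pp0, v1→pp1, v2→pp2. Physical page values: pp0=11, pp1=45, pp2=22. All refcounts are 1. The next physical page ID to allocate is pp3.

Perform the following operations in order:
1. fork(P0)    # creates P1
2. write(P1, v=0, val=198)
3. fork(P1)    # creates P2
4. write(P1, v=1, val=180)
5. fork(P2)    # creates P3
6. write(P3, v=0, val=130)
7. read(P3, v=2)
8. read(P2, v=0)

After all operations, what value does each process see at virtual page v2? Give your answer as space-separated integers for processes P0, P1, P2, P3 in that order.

Answer: 22 22 22 22

Derivation:
Op 1: fork(P0) -> P1. 3 ppages; refcounts: pp0:2 pp1:2 pp2:2
Op 2: write(P1, v0, 198). refcount(pp0)=2>1 -> COPY to pp3. 4 ppages; refcounts: pp0:1 pp1:2 pp2:2 pp3:1
Op 3: fork(P1) -> P2. 4 ppages; refcounts: pp0:1 pp1:3 pp2:3 pp3:2
Op 4: write(P1, v1, 180). refcount(pp1)=3>1 -> COPY to pp4. 5 ppages; refcounts: pp0:1 pp1:2 pp2:3 pp3:2 pp4:1
Op 5: fork(P2) -> P3. 5 ppages; refcounts: pp0:1 pp1:3 pp2:4 pp3:3 pp4:1
Op 6: write(P3, v0, 130). refcount(pp3)=3>1 -> COPY to pp5. 6 ppages; refcounts: pp0:1 pp1:3 pp2:4 pp3:2 pp4:1 pp5:1
Op 7: read(P3, v2) -> 22. No state change.
Op 8: read(P2, v0) -> 198. No state change.
P0: v2 -> pp2 = 22
P1: v2 -> pp2 = 22
P2: v2 -> pp2 = 22
P3: v2 -> pp2 = 22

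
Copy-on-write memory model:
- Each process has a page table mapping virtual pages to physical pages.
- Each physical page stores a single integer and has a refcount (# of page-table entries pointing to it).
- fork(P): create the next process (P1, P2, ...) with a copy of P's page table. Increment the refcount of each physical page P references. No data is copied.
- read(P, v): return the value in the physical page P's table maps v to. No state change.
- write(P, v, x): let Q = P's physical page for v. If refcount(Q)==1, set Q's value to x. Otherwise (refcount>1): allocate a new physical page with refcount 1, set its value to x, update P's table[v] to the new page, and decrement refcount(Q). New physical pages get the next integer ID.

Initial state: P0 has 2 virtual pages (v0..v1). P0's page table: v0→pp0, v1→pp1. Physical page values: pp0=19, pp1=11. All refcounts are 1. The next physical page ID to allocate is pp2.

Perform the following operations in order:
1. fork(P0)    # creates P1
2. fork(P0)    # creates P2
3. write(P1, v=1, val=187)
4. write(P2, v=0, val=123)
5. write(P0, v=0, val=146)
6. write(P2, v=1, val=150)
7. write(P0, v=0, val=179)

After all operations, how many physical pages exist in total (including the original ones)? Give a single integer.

Answer: 6

Derivation:
Op 1: fork(P0) -> P1. 2 ppages; refcounts: pp0:2 pp1:2
Op 2: fork(P0) -> P2. 2 ppages; refcounts: pp0:3 pp1:3
Op 3: write(P1, v1, 187). refcount(pp1)=3>1 -> COPY to pp2. 3 ppages; refcounts: pp0:3 pp1:2 pp2:1
Op 4: write(P2, v0, 123). refcount(pp0)=3>1 -> COPY to pp3. 4 ppages; refcounts: pp0:2 pp1:2 pp2:1 pp3:1
Op 5: write(P0, v0, 146). refcount(pp0)=2>1 -> COPY to pp4. 5 ppages; refcounts: pp0:1 pp1:2 pp2:1 pp3:1 pp4:1
Op 6: write(P2, v1, 150). refcount(pp1)=2>1 -> COPY to pp5. 6 ppages; refcounts: pp0:1 pp1:1 pp2:1 pp3:1 pp4:1 pp5:1
Op 7: write(P0, v0, 179). refcount(pp4)=1 -> write in place. 6 ppages; refcounts: pp0:1 pp1:1 pp2:1 pp3:1 pp4:1 pp5:1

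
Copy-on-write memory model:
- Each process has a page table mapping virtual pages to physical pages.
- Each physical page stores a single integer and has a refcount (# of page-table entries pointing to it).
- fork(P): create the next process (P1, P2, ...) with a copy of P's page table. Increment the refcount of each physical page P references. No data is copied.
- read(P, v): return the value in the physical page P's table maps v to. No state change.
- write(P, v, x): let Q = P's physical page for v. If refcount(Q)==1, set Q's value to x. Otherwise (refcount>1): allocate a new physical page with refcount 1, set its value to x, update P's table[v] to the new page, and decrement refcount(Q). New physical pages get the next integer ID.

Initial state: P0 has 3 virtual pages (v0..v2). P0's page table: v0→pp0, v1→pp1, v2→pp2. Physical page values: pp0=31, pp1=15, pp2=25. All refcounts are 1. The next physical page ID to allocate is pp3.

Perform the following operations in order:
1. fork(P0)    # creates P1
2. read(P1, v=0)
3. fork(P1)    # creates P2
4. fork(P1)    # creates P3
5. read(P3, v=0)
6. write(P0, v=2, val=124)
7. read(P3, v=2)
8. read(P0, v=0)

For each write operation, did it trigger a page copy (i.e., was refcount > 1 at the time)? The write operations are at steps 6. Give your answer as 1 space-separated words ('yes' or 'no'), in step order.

Op 1: fork(P0) -> P1. 3 ppages; refcounts: pp0:2 pp1:2 pp2:2
Op 2: read(P1, v0) -> 31. No state change.
Op 3: fork(P1) -> P2. 3 ppages; refcounts: pp0:3 pp1:3 pp2:3
Op 4: fork(P1) -> P3. 3 ppages; refcounts: pp0:4 pp1:4 pp2:4
Op 5: read(P3, v0) -> 31. No state change.
Op 6: write(P0, v2, 124). refcount(pp2)=4>1 -> COPY to pp3. 4 ppages; refcounts: pp0:4 pp1:4 pp2:3 pp3:1
Op 7: read(P3, v2) -> 25. No state change.
Op 8: read(P0, v0) -> 31. No state change.

yes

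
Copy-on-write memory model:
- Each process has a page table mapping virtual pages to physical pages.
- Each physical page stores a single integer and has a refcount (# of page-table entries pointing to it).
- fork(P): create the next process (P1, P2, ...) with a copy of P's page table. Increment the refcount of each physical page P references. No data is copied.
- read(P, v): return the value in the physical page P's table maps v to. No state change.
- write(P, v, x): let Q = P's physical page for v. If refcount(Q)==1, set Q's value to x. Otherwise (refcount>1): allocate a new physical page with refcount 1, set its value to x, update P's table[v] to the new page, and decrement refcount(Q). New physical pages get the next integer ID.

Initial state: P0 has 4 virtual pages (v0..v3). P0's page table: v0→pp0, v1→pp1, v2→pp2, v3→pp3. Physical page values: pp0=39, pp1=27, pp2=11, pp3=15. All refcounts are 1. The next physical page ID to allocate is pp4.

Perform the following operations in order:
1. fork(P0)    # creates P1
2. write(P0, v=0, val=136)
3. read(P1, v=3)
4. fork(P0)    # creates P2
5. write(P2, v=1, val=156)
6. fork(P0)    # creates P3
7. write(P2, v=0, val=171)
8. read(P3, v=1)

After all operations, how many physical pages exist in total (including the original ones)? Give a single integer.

Op 1: fork(P0) -> P1. 4 ppages; refcounts: pp0:2 pp1:2 pp2:2 pp3:2
Op 2: write(P0, v0, 136). refcount(pp0)=2>1 -> COPY to pp4. 5 ppages; refcounts: pp0:1 pp1:2 pp2:2 pp3:2 pp4:1
Op 3: read(P1, v3) -> 15. No state change.
Op 4: fork(P0) -> P2. 5 ppages; refcounts: pp0:1 pp1:3 pp2:3 pp3:3 pp4:2
Op 5: write(P2, v1, 156). refcount(pp1)=3>1 -> COPY to pp5. 6 ppages; refcounts: pp0:1 pp1:2 pp2:3 pp3:3 pp4:2 pp5:1
Op 6: fork(P0) -> P3. 6 ppages; refcounts: pp0:1 pp1:3 pp2:4 pp3:4 pp4:3 pp5:1
Op 7: write(P2, v0, 171). refcount(pp4)=3>1 -> COPY to pp6. 7 ppages; refcounts: pp0:1 pp1:3 pp2:4 pp3:4 pp4:2 pp5:1 pp6:1
Op 8: read(P3, v1) -> 27. No state change.

Answer: 7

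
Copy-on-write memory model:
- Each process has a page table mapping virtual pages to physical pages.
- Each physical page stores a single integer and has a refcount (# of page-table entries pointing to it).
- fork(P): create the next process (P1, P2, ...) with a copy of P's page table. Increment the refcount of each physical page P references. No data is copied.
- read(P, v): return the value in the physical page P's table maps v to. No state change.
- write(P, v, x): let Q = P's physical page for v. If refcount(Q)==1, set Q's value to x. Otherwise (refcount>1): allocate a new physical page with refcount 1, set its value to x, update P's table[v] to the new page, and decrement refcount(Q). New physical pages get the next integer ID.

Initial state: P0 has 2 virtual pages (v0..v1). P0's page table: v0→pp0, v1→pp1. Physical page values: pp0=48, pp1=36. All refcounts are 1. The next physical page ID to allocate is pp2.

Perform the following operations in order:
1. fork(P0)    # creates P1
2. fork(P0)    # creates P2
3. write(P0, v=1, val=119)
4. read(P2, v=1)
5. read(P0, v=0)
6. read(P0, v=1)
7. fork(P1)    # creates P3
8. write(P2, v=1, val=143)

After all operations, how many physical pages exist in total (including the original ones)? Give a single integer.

Answer: 4

Derivation:
Op 1: fork(P0) -> P1. 2 ppages; refcounts: pp0:2 pp1:2
Op 2: fork(P0) -> P2. 2 ppages; refcounts: pp0:3 pp1:3
Op 3: write(P0, v1, 119). refcount(pp1)=3>1 -> COPY to pp2. 3 ppages; refcounts: pp0:3 pp1:2 pp2:1
Op 4: read(P2, v1) -> 36. No state change.
Op 5: read(P0, v0) -> 48. No state change.
Op 6: read(P0, v1) -> 119. No state change.
Op 7: fork(P1) -> P3. 3 ppages; refcounts: pp0:4 pp1:3 pp2:1
Op 8: write(P2, v1, 143). refcount(pp1)=3>1 -> COPY to pp3. 4 ppages; refcounts: pp0:4 pp1:2 pp2:1 pp3:1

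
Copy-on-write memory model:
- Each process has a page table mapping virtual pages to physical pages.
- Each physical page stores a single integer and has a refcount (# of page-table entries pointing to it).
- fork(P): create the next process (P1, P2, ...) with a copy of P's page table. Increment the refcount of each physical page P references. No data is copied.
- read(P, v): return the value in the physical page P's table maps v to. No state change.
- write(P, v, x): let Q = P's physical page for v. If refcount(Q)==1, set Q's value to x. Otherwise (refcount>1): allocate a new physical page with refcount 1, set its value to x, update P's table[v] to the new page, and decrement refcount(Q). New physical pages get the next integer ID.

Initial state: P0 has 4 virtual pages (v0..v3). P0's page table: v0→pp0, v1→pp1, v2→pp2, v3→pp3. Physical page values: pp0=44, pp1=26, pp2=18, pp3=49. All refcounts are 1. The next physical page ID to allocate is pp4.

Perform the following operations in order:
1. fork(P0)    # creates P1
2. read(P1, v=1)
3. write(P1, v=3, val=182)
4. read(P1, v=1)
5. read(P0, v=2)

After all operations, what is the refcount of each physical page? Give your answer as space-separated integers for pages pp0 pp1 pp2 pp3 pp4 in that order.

Answer: 2 2 2 1 1

Derivation:
Op 1: fork(P0) -> P1. 4 ppages; refcounts: pp0:2 pp1:2 pp2:2 pp3:2
Op 2: read(P1, v1) -> 26. No state change.
Op 3: write(P1, v3, 182). refcount(pp3)=2>1 -> COPY to pp4. 5 ppages; refcounts: pp0:2 pp1:2 pp2:2 pp3:1 pp4:1
Op 4: read(P1, v1) -> 26. No state change.
Op 5: read(P0, v2) -> 18. No state change.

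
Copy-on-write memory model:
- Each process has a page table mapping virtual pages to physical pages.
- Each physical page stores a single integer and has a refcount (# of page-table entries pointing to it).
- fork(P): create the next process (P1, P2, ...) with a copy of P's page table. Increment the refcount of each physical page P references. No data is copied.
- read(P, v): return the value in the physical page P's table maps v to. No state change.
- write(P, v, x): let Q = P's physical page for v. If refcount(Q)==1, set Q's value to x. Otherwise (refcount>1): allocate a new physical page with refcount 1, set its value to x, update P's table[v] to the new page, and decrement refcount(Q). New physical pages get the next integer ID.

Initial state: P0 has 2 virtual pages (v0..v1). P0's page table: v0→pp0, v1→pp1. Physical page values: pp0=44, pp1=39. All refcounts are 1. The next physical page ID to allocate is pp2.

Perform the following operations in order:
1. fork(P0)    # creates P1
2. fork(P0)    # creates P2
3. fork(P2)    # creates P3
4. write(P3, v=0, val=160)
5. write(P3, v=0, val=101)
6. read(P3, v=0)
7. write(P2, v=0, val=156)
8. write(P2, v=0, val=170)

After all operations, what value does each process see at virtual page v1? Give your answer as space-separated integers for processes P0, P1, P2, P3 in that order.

Answer: 39 39 39 39

Derivation:
Op 1: fork(P0) -> P1. 2 ppages; refcounts: pp0:2 pp1:2
Op 2: fork(P0) -> P2. 2 ppages; refcounts: pp0:3 pp1:3
Op 3: fork(P2) -> P3. 2 ppages; refcounts: pp0:4 pp1:4
Op 4: write(P3, v0, 160). refcount(pp0)=4>1 -> COPY to pp2. 3 ppages; refcounts: pp0:3 pp1:4 pp2:1
Op 5: write(P3, v0, 101). refcount(pp2)=1 -> write in place. 3 ppages; refcounts: pp0:3 pp1:4 pp2:1
Op 6: read(P3, v0) -> 101. No state change.
Op 7: write(P2, v0, 156). refcount(pp0)=3>1 -> COPY to pp3. 4 ppages; refcounts: pp0:2 pp1:4 pp2:1 pp3:1
Op 8: write(P2, v0, 170). refcount(pp3)=1 -> write in place. 4 ppages; refcounts: pp0:2 pp1:4 pp2:1 pp3:1
P0: v1 -> pp1 = 39
P1: v1 -> pp1 = 39
P2: v1 -> pp1 = 39
P3: v1 -> pp1 = 39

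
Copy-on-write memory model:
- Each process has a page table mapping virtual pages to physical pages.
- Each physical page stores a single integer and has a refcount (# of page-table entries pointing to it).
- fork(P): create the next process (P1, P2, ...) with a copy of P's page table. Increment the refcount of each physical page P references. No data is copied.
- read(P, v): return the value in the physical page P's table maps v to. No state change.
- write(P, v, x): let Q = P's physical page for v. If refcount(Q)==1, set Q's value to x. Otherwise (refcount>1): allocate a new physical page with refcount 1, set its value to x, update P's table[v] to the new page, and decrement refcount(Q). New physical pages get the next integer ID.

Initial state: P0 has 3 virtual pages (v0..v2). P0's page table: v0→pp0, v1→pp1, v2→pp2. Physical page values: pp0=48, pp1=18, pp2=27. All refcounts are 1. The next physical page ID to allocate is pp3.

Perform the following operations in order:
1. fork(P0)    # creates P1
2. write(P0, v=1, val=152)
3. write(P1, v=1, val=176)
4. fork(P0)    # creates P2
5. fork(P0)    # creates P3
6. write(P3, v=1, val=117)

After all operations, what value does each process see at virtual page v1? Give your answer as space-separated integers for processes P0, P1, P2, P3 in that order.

Op 1: fork(P0) -> P1. 3 ppages; refcounts: pp0:2 pp1:2 pp2:2
Op 2: write(P0, v1, 152). refcount(pp1)=2>1 -> COPY to pp3. 4 ppages; refcounts: pp0:2 pp1:1 pp2:2 pp3:1
Op 3: write(P1, v1, 176). refcount(pp1)=1 -> write in place. 4 ppages; refcounts: pp0:2 pp1:1 pp2:2 pp3:1
Op 4: fork(P0) -> P2. 4 ppages; refcounts: pp0:3 pp1:1 pp2:3 pp3:2
Op 5: fork(P0) -> P3. 4 ppages; refcounts: pp0:4 pp1:1 pp2:4 pp3:3
Op 6: write(P3, v1, 117). refcount(pp3)=3>1 -> COPY to pp4. 5 ppages; refcounts: pp0:4 pp1:1 pp2:4 pp3:2 pp4:1
P0: v1 -> pp3 = 152
P1: v1 -> pp1 = 176
P2: v1 -> pp3 = 152
P3: v1 -> pp4 = 117

Answer: 152 176 152 117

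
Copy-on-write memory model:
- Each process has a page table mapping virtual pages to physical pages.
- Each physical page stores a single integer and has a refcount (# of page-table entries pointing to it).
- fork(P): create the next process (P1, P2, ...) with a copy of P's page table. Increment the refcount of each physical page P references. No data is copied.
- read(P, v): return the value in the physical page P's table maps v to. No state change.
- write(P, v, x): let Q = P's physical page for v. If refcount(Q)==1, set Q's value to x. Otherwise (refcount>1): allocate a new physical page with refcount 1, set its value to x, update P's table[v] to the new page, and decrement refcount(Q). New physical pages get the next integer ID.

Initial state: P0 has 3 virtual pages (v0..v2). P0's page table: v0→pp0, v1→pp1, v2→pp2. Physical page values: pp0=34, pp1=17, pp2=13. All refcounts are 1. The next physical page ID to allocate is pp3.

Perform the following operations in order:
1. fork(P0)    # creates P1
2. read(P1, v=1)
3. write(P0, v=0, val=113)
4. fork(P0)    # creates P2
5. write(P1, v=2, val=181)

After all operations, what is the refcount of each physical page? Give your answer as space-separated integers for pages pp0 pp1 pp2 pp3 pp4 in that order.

Op 1: fork(P0) -> P1. 3 ppages; refcounts: pp0:2 pp1:2 pp2:2
Op 2: read(P1, v1) -> 17. No state change.
Op 3: write(P0, v0, 113). refcount(pp0)=2>1 -> COPY to pp3. 4 ppages; refcounts: pp0:1 pp1:2 pp2:2 pp3:1
Op 4: fork(P0) -> P2. 4 ppages; refcounts: pp0:1 pp1:3 pp2:3 pp3:2
Op 5: write(P1, v2, 181). refcount(pp2)=3>1 -> COPY to pp4. 5 ppages; refcounts: pp0:1 pp1:3 pp2:2 pp3:2 pp4:1

Answer: 1 3 2 2 1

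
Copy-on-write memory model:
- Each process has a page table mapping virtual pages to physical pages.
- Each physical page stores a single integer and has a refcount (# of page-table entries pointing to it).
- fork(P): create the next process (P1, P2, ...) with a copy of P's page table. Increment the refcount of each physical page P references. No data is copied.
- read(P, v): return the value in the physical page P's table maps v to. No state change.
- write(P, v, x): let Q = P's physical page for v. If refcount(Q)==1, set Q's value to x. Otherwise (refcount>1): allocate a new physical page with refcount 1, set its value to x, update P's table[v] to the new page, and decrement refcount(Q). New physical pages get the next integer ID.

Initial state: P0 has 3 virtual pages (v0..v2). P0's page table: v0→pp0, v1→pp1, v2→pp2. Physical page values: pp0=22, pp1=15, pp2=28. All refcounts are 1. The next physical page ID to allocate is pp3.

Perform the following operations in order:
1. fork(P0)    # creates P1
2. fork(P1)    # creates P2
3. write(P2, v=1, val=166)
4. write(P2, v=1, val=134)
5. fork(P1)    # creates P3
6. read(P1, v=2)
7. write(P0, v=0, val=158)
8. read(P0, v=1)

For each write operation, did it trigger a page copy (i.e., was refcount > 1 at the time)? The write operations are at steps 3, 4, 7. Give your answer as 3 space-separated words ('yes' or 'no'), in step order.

Op 1: fork(P0) -> P1. 3 ppages; refcounts: pp0:2 pp1:2 pp2:2
Op 2: fork(P1) -> P2. 3 ppages; refcounts: pp0:3 pp1:3 pp2:3
Op 3: write(P2, v1, 166). refcount(pp1)=3>1 -> COPY to pp3. 4 ppages; refcounts: pp0:3 pp1:2 pp2:3 pp3:1
Op 4: write(P2, v1, 134). refcount(pp3)=1 -> write in place. 4 ppages; refcounts: pp0:3 pp1:2 pp2:3 pp3:1
Op 5: fork(P1) -> P3. 4 ppages; refcounts: pp0:4 pp1:3 pp2:4 pp3:1
Op 6: read(P1, v2) -> 28. No state change.
Op 7: write(P0, v0, 158). refcount(pp0)=4>1 -> COPY to pp4. 5 ppages; refcounts: pp0:3 pp1:3 pp2:4 pp3:1 pp4:1
Op 8: read(P0, v1) -> 15. No state change.

yes no yes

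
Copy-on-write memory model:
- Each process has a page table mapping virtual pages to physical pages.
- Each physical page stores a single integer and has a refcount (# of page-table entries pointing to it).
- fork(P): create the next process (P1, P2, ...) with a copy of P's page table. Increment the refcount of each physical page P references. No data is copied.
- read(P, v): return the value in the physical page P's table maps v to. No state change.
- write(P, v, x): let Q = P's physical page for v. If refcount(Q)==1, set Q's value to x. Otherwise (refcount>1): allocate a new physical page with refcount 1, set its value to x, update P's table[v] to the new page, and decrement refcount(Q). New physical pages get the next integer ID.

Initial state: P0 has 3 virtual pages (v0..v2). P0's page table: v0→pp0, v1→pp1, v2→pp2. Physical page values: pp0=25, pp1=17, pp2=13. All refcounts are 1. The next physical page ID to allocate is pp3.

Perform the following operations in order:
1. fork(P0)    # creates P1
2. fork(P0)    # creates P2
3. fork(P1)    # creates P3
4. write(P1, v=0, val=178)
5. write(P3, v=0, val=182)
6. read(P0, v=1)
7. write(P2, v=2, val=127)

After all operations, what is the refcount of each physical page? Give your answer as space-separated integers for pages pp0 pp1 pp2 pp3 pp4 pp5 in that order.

Answer: 2 4 3 1 1 1

Derivation:
Op 1: fork(P0) -> P1. 3 ppages; refcounts: pp0:2 pp1:2 pp2:2
Op 2: fork(P0) -> P2. 3 ppages; refcounts: pp0:3 pp1:3 pp2:3
Op 3: fork(P1) -> P3. 3 ppages; refcounts: pp0:4 pp1:4 pp2:4
Op 4: write(P1, v0, 178). refcount(pp0)=4>1 -> COPY to pp3. 4 ppages; refcounts: pp0:3 pp1:4 pp2:4 pp3:1
Op 5: write(P3, v0, 182). refcount(pp0)=3>1 -> COPY to pp4. 5 ppages; refcounts: pp0:2 pp1:4 pp2:4 pp3:1 pp4:1
Op 6: read(P0, v1) -> 17. No state change.
Op 7: write(P2, v2, 127). refcount(pp2)=4>1 -> COPY to pp5. 6 ppages; refcounts: pp0:2 pp1:4 pp2:3 pp3:1 pp4:1 pp5:1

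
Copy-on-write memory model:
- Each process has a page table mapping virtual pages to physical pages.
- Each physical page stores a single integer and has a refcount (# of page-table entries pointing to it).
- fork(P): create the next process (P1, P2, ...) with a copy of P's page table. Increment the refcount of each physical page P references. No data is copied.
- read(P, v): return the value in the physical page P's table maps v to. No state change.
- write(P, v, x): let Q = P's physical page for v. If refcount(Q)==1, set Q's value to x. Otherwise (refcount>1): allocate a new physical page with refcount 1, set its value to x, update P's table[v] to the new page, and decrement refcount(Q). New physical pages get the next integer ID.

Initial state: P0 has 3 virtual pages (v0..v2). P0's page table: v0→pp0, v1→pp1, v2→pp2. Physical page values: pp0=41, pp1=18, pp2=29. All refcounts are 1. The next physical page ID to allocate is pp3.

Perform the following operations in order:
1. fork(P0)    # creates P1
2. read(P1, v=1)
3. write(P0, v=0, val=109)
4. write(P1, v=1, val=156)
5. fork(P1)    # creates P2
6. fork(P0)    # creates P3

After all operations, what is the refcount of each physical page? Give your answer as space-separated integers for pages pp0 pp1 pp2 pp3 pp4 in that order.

Op 1: fork(P0) -> P1. 3 ppages; refcounts: pp0:2 pp1:2 pp2:2
Op 2: read(P1, v1) -> 18. No state change.
Op 3: write(P0, v0, 109). refcount(pp0)=2>1 -> COPY to pp3. 4 ppages; refcounts: pp0:1 pp1:2 pp2:2 pp3:1
Op 4: write(P1, v1, 156). refcount(pp1)=2>1 -> COPY to pp4. 5 ppages; refcounts: pp0:1 pp1:1 pp2:2 pp3:1 pp4:1
Op 5: fork(P1) -> P2. 5 ppages; refcounts: pp0:2 pp1:1 pp2:3 pp3:1 pp4:2
Op 6: fork(P0) -> P3. 5 ppages; refcounts: pp0:2 pp1:2 pp2:4 pp3:2 pp4:2

Answer: 2 2 4 2 2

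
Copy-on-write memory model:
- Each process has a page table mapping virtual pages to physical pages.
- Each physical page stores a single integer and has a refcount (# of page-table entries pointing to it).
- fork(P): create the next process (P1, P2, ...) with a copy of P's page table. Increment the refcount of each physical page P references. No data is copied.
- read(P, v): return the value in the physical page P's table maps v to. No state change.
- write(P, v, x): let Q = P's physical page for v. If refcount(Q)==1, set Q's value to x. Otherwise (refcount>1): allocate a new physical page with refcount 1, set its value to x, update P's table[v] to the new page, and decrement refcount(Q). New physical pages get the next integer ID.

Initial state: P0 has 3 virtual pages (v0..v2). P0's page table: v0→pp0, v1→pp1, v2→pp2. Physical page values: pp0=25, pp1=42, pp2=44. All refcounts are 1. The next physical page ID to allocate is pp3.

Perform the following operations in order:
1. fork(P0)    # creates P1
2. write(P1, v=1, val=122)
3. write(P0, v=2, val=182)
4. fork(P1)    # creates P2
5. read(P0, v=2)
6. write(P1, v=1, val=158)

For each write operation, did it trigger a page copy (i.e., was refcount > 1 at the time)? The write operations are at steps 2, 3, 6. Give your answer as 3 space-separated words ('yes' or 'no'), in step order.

Op 1: fork(P0) -> P1. 3 ppages; refcounts: pp0:2 pp1:2 pp2:2
Op 2: write(P1, v1, 122). refcount(pp1)=2>1 -> COPY to pp3. 4 ppages; refcounts: pp0:2 pp1:1 pp2:2 pp3:1
Op 3: write(P0, v2, 182). refcount(pp2)=2>1 -> COPY to pp4. 5 ppages; refcounts: pp0:2 pp1:1 pp2:1 pp3:1 pp4:1
Op 4: fork(P1) -> P2. 5 ppages; refcounts: pp0:3 pp1:1 pp2:2 pp3:2 pp4:1
Op 5: read(P0, v2) -> 182. No state change.
Op 6: write(P1, v1, 158). refcount(pp3)=2>1 -> COPY to pp5. 6 ppages; refcounts: pp0:3 pp1:1 pp2:2 pp3:1 pp4:1 pp5:1

yes yes yes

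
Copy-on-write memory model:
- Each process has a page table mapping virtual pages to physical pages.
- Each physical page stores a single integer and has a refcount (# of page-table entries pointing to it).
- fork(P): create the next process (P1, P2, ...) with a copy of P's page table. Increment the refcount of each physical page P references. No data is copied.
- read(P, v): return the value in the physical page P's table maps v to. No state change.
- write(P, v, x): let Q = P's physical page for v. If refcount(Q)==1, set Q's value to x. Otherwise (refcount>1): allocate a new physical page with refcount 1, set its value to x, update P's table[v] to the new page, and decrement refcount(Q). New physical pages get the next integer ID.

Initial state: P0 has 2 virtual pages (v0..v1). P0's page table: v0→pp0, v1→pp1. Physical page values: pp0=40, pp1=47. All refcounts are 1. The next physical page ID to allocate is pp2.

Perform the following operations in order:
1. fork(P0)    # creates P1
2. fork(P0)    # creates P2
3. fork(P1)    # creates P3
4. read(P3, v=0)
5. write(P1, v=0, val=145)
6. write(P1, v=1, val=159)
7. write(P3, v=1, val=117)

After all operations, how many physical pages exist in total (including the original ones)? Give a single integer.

Answer: 5

Derivation:
Op 1: fork(P0) -> P1. 2 ppages; refcounts: pp0:2 pp1:2
Op 2: fork(P0) -> P2. 2 ppages; refcounts: pp0:3 pp1:3
Op 3: fork(P1) -> P3. 2 ppages; refcounts: pp0:4 pp1:4
Op 4: read(P3, v0) -> 40. No state change.
Op 5: write(P1, v0, 145). refcount(pp0)=4>1 -> COPY to pp2. 3 ppages; refcounts: pp0:3 pp1:4 pp2:1
Op 6: write(P1, v1, 159). refcount(pp1)=4>1 -> COPY to pp3. 4 ppages; refcounts: pp0:3 pp1:3 pp2:1 pp3:1
Op 7: write(P3, v1, 117). refcount(pp1)=3>1 -> COPY to pp4. 5 ppages; refcounts: pp0:3 pp1:2 pp2:1 pp3:1 pp4:1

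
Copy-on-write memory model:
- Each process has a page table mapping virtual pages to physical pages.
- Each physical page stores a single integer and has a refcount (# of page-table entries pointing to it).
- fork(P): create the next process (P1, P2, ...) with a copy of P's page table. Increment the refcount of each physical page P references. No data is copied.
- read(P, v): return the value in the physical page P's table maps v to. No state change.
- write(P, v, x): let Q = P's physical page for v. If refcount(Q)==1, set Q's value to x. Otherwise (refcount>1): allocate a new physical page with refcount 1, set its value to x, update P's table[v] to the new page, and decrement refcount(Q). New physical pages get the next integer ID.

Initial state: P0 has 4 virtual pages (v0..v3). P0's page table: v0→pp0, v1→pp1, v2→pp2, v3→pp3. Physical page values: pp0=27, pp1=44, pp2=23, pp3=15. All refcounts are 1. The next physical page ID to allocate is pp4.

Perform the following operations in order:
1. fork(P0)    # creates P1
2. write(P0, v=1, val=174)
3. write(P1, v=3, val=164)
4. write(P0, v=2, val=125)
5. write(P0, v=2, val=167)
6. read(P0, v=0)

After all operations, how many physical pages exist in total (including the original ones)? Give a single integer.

Op 1: fork(P0) -> P1. 4 ppages; refcounts: pp0:2 pp1:2 pp2:2 pp3:2
Op 2: write(P0, v1, 174). refcount(pp1)=2>1 -> COPY to pp4. 5 ppages; refcounts: pp0:2 pp1:1 pp2:2 pp3:2 pp4:1
Op 3: write(P1, v3, 164). refcount(pp3)=2>1 -> COPY to pp5. 6 ppages; refcounts: pp0:2 pp1:1 pp2:2 pp3:1 pp4:1 pp5:1
Op 4: write(P0, v2, 125). refcount(pp2)=2>1 -> COPY to pp6. 7 ppages; refcounts: pp0:2 pp1:1 pp2:1 pp3:1 pp4:1 pp5:1 pp6:1
Op 5: write(P0, v2, 167). refcount(pp6)=1 -> write in place. 7 ppages; refcounts: pp0:2 pp1:1 pp2:1 pp3:1 pp4:1 pp5:1 pp6:1
Op 6: read(P0, v0) -> 27. No state change.

Answer: 7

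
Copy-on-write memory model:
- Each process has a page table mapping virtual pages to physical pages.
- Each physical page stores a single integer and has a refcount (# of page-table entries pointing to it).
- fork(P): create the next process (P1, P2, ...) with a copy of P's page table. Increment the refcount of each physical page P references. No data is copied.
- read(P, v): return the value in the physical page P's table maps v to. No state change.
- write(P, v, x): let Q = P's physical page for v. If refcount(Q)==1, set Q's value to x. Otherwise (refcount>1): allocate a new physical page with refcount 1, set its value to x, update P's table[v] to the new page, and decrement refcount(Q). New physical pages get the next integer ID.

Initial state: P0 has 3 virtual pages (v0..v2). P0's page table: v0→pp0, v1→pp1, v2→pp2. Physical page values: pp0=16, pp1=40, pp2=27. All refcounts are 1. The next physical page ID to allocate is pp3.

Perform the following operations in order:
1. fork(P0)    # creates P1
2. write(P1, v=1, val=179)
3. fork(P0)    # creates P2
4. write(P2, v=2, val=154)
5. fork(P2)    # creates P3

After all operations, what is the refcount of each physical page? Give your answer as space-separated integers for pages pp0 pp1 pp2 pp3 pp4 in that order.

Answer: 4 3 2 1 2

Derivation:
Op 1: fork(P0) -> P1. 3 ppages; refcounts: pp0:2 pp1:2 pp2:2
Op 2: write(P1, v1, 179). refcount(pp1)=2>1 -> COPY to pp3. 4 ppages; refcounts: pp0:2 pp1:1 pp2:2 pp3:1
Op 3: fork(P0) -> P2. 4 ppages; refcounts: pp0:3 pp1:2 pp2:3 pp3:1
Op 4: write(P2, v2, 154). refcount(pp2)=3>1 -> COPY to pp4. 5 ppages; refcounts: pp0:3 pp1:2 pp2:2 pp3:1 pp4:1
Op 5: fork(P2) -> P3. 5 ppages; refcounts: pp0:4 pp1:3 pp2:2 pp3:1 pp4:2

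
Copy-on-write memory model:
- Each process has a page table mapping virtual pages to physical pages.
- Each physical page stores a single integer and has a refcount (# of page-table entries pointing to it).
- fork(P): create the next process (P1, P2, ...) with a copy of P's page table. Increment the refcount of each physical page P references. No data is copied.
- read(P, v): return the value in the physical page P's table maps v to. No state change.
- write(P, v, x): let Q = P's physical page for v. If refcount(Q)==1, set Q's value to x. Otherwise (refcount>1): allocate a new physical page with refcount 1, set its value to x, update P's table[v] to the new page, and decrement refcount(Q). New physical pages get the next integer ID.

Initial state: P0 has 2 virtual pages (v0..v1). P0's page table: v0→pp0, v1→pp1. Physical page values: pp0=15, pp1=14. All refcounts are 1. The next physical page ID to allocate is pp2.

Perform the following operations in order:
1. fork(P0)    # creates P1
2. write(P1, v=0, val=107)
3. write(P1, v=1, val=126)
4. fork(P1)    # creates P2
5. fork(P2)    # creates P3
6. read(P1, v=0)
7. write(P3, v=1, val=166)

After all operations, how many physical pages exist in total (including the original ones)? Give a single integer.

Answer: 5

Derivation:
Op 1: fork(P0) -> P1. 2 ppages; refcounts: pp0:2 pp1:2
Op 2: write(P1, v0, 107). refcount(pp0)=2>1 -> COPY to pp2. 3 ppages; refcounts: pp0:1 pp1:2 pp2:1
Op 3: write(P1, v1, 126). refcount(pp1)=2>1 -> COPY to pp3. 4 ppages; refcounts: pp0:1 pp1:1 pp2:1 pp3:1
Op 4: fork(P1) -> P2. 4 ppages; refcounts: pp0:1 pp1:1 pp2:2 pp3:2
Op 5: fork(P2) -> P3. 4 ppages; refcounts: pp0:1 pp1:1 pp2:3 pp3:3
Op 6: read(P1, v0) -> 107. No state change.
Op 7: write(P3, v1, 166). refcount(pp3)=3>1 -> COPY to pp4. 5 ppages; refcounts: pp0:1 pp1:1 pp2:3 pp3:2 pp4:1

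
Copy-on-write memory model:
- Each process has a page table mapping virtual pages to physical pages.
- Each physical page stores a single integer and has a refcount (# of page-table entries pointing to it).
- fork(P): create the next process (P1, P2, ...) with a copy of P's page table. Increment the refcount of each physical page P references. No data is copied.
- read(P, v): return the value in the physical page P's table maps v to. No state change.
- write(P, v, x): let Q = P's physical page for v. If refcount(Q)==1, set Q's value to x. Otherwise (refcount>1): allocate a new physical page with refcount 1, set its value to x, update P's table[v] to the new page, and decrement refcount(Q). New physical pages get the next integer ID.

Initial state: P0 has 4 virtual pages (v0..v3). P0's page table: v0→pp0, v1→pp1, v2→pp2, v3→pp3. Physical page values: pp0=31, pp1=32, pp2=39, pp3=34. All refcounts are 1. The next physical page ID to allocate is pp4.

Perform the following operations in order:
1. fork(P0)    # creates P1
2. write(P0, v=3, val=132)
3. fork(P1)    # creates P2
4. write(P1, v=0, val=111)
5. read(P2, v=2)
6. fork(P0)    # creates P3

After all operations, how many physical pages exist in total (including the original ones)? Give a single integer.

Answer: 6

Derivation:
Op 1: fork(P0) -> P1. 4 ppages; refcounts: pp0:2 pp1:2 pp2:2 pp3:2
Op 2: write(P0, v3, 132). refcount(pp3)=2>1 -> COPY to pp4. 5 ppages; refcounts: pp0:2 pp1:2 pp2:2 pp3:1 pp4:1
Op 3: fork(P1) -> P2. 5 ppages; refcounts: pp0:3 pp1:3 pp2:3 pp3:2 pp4:1
Op 4: write(P1, v0, 111). refcount(pp0)=3>1 -> COPY to pp5. 6 ppages; refcounts: pp0:2 pp1:3 pp2:3 pp3:2 pp4:1 pp5:1
Op 5: read(P2, v2) -> 39. No state change.
Op 6: fork(P0) -> P3. 6 ppages; refcounts: pp0:3 pp1:4 pp2:4 pp3:2 pp4:2 pp5:1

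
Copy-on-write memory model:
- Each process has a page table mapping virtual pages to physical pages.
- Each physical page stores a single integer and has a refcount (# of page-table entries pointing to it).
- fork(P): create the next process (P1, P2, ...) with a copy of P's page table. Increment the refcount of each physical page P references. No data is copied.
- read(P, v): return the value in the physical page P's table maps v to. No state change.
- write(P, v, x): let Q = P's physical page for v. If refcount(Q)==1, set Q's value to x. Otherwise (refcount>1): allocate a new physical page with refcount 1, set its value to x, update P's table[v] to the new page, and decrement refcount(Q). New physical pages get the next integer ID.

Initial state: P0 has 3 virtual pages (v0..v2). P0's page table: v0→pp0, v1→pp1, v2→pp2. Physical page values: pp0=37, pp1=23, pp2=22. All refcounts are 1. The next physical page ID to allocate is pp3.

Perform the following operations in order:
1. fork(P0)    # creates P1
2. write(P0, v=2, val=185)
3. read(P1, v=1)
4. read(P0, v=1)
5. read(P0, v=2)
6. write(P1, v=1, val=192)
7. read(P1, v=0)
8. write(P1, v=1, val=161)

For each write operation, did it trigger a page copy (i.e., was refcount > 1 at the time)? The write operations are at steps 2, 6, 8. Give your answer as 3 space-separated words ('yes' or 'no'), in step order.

Op 1: fork(P0) -> P1. 3 ppages; refcounts: pp0:2 pp1:2 pp2:2
Op 2: write(P0, v2, 185). refcount(pp2)=2>1 -> COPY to pp3. 4 ppages; refcounts: pp0:2 pp1:2 pp2:1 pp3:1
Op 3: read(P1, v1) -> 23. No state change.
Op 4: read(P0, v1) -> 23. No state change.
Op 5: read(P0, v2) -> 185. No state change.
Op 6: write(P1, v1, 192). refcount(pp1)=2>1 -> COPY to pp4. 5 ppages; refcounts: pp0:2 pp1:1 pp2:1 pp3:1 pp4:1
Op 7: read(P1, v0) -> 37. No state change.
Op 8: write(P1, v1, 161). refcount(pp4)=1 -> write in place. 5 ppages; refcounts: pp0:2 pp1:1 pp2:1 pp3:1 pp4:1

yes yes no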